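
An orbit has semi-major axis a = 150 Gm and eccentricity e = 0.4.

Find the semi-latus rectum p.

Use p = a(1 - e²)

Convert to SI: a = 150 Gm = 1.5e+11 m.
p = a (1 − e²).
p = 1.5e+11 · (1 − (0.4)²) = 1.5e+11 · 0.84 ≈ 1.26e+11 m = 126 Gm.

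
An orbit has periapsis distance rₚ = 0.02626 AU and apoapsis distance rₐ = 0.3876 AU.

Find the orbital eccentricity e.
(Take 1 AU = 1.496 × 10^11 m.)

Convert to SI: rₚ = 0.02626 AU = 3.9285e+09 m; rₐ = 0.3876 AU = 5.7985e+10 m.
e = (rₐ − rₚ) / (rₐ + rₚ).
e = (5.7985e+10 − 3.9285e+09) / (5.7985e+10 + 3.9285e+09) = 5.40565e+10 / 6.19135e+10 ≈ 0.8731.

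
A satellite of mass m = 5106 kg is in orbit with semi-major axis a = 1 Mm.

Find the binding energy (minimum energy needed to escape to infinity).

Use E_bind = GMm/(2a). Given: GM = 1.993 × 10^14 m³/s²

Convert to SI: a = 1 Mm = 1e+06 m.
Total orbital energy is E = −GMm/(2a); binding energy is E_bind = −E = GMm/(2a).
E_bind = 1.993e+14 · 5106 / (2 · 1e+06) J ≈ 5.088e+11 J = 508.8 GJ.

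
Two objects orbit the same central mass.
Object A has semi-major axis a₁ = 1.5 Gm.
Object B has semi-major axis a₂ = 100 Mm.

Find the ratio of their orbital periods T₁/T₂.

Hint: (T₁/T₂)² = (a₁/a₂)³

Convert to SI: a₁ = 1.5 Gm = 1.5e+09 m; a₂ = 100 Mm = 1e+08 m.
From Kepler's third law, (T₁/T₂)² = (a₁/a₂)³, so T₁/T₂ = (a₁/a₂)^(3/2).
a₁/a₂ = 1.5e+09 / 1e+08 = 15.
T₁/T₂ = (15)^(3/2) ≈ 58.09.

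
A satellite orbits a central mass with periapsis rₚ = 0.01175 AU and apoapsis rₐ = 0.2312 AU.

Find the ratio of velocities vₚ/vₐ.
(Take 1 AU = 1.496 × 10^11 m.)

Convert to SI: rₚ = 0.01175 AU = 1.7578e+09 m; rₐ = 0.2312 AU = 3.45875e+10 m.
Conservation of angular momentum gives rₚvₚ = rₐvₐ, so vₚ/vₐ = rₐ/rₚ.
vₚ/vₐ = 3.45875e+10 / 1.7578e+09 ≈ 19.68.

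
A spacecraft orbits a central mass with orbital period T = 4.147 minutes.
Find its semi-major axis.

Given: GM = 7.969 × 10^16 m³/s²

Convert to SI: T = 4.147 minutes = 248.82 s.
Invert Kepler's third law: a = (GM · T² / (4π²))^(1/3).
Substituting T = 248.82 s and GM = 7.969e+16 m³/s²:
a = (7.969e+16 · (248.82)² / (4π²))^(1/3) m
a ≈ 5e+06 m = 5 Mm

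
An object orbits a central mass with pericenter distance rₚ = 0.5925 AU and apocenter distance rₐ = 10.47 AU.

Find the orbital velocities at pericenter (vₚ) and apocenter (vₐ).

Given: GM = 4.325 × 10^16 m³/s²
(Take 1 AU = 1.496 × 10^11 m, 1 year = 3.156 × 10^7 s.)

Convert to SI: rₚ = 0.5925 AU = 8.8638e+10 m; rₐ = 10.47 AU = 1.56631e+12 m.
Use the vis-viva equation v² = GM(2/r − 1/a) with a = (rₚ + rₐ)/2 = (8.8638e+10 + 1.56631e+12)/2 = 8.27475e+11 m.
vₚ = √(GM · (2/rₚ − 1/a)) = √(4.325e+16 · (2/8.8638e+10 − 1/8.27475e+11)) m/s ≈ 961 m/s = 0.2027 AU/year.
vₐ = √(GM · (2/rₐ − 1/a)) = √(4.325e+16 · (2/1.56631e+12 − 1/8.27475e+11)) m/s ≈ 54.39 m/s = 0.01147 AU/year.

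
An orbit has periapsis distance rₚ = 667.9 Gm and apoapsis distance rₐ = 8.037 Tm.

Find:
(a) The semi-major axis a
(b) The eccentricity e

Convert to SI: rₚ = 667.9 Gm = 6.679e+11 m; rₐ = 8.037 Tm = 8.037e+12 m.
(a) a = (rₚ + rₐ) / 2 = (6.679e+11 + 8.037e+12) / 2 ≈ 4.352e+12 m = 4.352 Tm.
(b) e = (rₐ − rₚ) / (rₐ + rₚ) = (8.037e+12 − 6.679e+11) / (8.037e+12 + 6.679e+11) ≈ 0.8465.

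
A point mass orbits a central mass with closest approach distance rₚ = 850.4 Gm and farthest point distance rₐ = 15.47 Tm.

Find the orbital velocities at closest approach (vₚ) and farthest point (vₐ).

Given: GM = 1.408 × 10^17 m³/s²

Convert to SI: rₚ = 850.4 Gm = 8.504e+11 m; rₐ = 15.47 Tm = 1.547e+13 m.
Use the vis-viva equation v² = GM(2/r − 1/a) with a = (rₚ + rₐ)/2 = (8.504e+11 + 1.547e+13)/2 = 8.1602e+12 m.
vₚ = √(GM · (2/rₚ − 1/a)) = √(1.408e+17 · (2/8.504e+11 − 1/8.1602e+12)) m/s ≈ 560.3 m/s = 560.3 m/s.
vₐ = √(GM · (2/rₐ − 1/a)) = √(1.408e+17 · (2/1.547e+13 − 1/8.1602e+12)) m/s ≈ 30.8 m/s = 30.8 m/s.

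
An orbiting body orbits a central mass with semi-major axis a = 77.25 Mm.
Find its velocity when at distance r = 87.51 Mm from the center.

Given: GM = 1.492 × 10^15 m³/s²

Convert to SI: a = 77.25 Mm = 7.725e+07 m; r = 87.51 Mm = 8.751e+07 m.
Vis-viva: v = √(GM · (2/r − 1/a)).
2/r − 1/a = 2/8.751e+07 − 1/7.725e+07 = 9.90955e-09 m⁻¹.
v = √(1.492e+15 · 9.90955e-09) m/s ≈ 3845 m/s = 3.845 km/s.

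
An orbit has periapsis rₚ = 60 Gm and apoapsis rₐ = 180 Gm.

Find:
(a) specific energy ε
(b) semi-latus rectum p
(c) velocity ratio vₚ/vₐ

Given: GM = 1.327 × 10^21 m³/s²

Convert to SI: rₚ = 60 Gm = 6e+10 m; rₐ = 180 Gm = 1.8e+11 m.
(a) With a = (rₚ + rₐ)/2 = 1.2e+11 m, ε = −GM/(2a) = −1.327e+21/(2 · 1.2e+11) J/kg ≈ -5.529e+09 J/kg
(b) From a = (rₚ + rₐ)/2 = 1.2e+11 m and e = (rₐ − rₚ)/(rₐ + rₚ) = 0.5, p = a(1 − e²) = 1.2e+11 · (1 − (0.5)²) ≈ 9e+10 m
(c) Conservation of angular momentum (rₚvₚ = rₐvₐ) gives vₚ/vₐ = rₐ/rₚ = 1.8e+11/6e+10 ≈ 3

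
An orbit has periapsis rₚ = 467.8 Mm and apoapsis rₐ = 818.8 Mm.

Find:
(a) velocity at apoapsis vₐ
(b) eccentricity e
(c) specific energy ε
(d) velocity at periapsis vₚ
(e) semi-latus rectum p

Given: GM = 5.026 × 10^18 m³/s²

Convert to SI: rₚ = 467.8 Mm = 4.678e+08 m; rₐ = 818.8 Mm = 8.188e+08 m.
(a) With a = (rₚ + rₐ)/2 = 6.433e+08 m, vₐ = √(GM (2/rₐ − 1/a)) = √(5.026e+18 · (2/8.188e+08 − 1/6.433e+08)) m/s ≈ 6.681e+04 m/s
(b) e = (rₐ − rₚ)/(rₐ + rₚ) = (8.188e+08 − 4.678e+08)/(8.188e+08 + 4.678e+08) ≈ 0.2728
(c) With a = (rₚ + rₐ)/2 = 6.433e+08 m, ε = −GM/(2a) = −5.026e+18/(2 · 6.433e+08) J/kg ≈ -3.906e+09 J/kg
(d) With a = (rₚ + rₐ)/2 = 6.433e+08 m, vₚ = √(GM (2/rₚ − 1/a)) = √(5.026e+18 · (2/4.678e+08 − 1/6.433e+08)) m/s ≈ 1.169e+05 m/s
(e) From a = (rₚ + rₐ)/2 = 6.433e+08 m and e = (rₐ − rₚ)/(rₐ + rₚ) = 0.272812, p = a(1 − e²) = 6.433e+08 · (1 − (0.272812)²) ≈ 5.954e+08 m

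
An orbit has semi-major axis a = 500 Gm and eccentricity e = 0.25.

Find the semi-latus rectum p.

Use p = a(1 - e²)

Convert to SI: a = 500 Gm = 5e+11 m.
p = a (1 − e²).
p = 5e+11 · (1 − (0.25)²) = 5e+11 · 0.9375 ≈ 4.688e+11 m = 468.8 Gm.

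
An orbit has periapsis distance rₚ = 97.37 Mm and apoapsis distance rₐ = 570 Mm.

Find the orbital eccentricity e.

Convert to SI: rₚ = 97.37 Mm = 9.737e+07 m; rₐ = 570 Mm = 5.7e+08 m.
e = (rₐ − rₚ) / (rₐ + rₚ).
e = (5.7e+08 − 9.737e+07) / (5.7e+08 + 9.737e+07) = 4.7263e+08 / 6.6737e+08 ≈ 0.7082.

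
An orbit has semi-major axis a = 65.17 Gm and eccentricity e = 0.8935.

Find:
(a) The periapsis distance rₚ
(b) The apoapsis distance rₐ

Convert to SI: a = 65.17 Gm = 6.517e+10 m.
(a) rₚ = a(1 − e) = 6.517e+10 · (1 − 0.8935) = 6.517e+10 · 0.1065 ≈ 6.941e+09 m = 6.941 Gm.
(b) rₐ = a(1 + e) = 6.517e+10 · (1 + 0.8935) = 6.517e+10 · 1.8935 ≈ 1.234e+11 m = 123.4 Gm.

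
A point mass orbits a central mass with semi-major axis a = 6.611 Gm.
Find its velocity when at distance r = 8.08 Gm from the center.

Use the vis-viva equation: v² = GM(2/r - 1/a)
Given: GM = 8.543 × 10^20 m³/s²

Convert to SI: a = 6.611 Gm = 6.611e+09 m; r = 8.08 Gm = 8.08e+09 m.
Vis-viva: v = √(GM · (2/r − 1/a)).
2/r − 1/a = 2/8.08e+09 − 1/6.611e+09 = 9.62617e-11 m⁻¹.
v = √(8.543e+20 · 9.62617e-11) m/s ≈ 2.868e+05 m/s = 286.8 km/s.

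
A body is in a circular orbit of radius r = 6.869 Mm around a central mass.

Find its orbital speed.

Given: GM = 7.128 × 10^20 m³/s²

Convert to SI: r = 6.869 Mm = 6.869e+06 m.
For a circular orbit, gravity supplies the centripetal force, so v = √(GM / r).
v = √(7.128e+20 / 6.869e+06) m/s ≈ 1.019e+07 m/s = 1.019e+04 km/s.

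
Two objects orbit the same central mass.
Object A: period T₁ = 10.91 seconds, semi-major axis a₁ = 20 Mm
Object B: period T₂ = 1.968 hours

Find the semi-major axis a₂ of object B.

Convert to SI: a₁ = 20 Mm = 2e+07 m; T₂ = 1.968 hours = 7084.8 s.
Kepler's third law: (T₁/T₂)² = (a₁/a₂)³ ⇒ a₂ = a₁ · (T₂/T₁)^(2/3).
T₂/T₁ = 7084.8 / 10.91 = 649.386.
a₂ = 2e+07 · (649.386)^(2/3) m ≈ 1.5e+09 m = 1.5 Gm.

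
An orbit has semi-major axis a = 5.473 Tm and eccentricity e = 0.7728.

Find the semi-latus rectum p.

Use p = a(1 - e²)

Convert to SI: a = 5.473 Tm = 5.473e+12 m.
p = a (1 − e²).
p = 5.473e+12 · (1 − (0.7728)²) = 5.473e+12 · 0.40278 ≈ 2.204e+12 m = 2.204 Tm.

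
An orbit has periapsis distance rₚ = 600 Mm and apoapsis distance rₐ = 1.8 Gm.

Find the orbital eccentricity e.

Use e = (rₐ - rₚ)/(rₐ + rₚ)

Convert to SI: rₚ = 600 Mm = 6e+08 m; rₐ = 1.8 Gm = 1.8e+09 m.
e = (rₐ − rₚ) / (rₐ + rₚ).
e = (1.8e+09 − 6e+08) / (1.8e+09 + 6e+08) = 1.2e+09 / 2.4e+09 ≈ 0.5.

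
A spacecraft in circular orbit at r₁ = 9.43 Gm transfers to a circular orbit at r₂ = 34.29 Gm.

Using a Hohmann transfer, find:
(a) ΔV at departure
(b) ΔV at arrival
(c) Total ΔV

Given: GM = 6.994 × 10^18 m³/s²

Convert to SI: r₁ = 9.43 Gm = 9.43e+09 m; r₂ = 34.29 Gm = 3.429e+10 m.
Transfer semi-major axis: a_t = (r₁ + r₂)/2 = (9.43e+09 + 3.429e+10)/2 = 2.186e+10 m.
Circular speeds: v₁ = √(GM/r₁) = 27233.7 m/s, v₂ = √(GM/r₂) = 14281.7 m/s.
Transfer speeds (vis-viva v² = GM(2/r − 1/a_t)): v₁ᵗ = 34108.7 m/s, v₂ᵗ = 9380.15 m/s.
(a) ΔV₁ = |v₁ᵗ − v₁| ≈ 6875 m/s = 6.875 km/s.
(b) ΔV₂ = |v₂ − v₂ᵗ| ≈ 4902 m/s = 4.902 km/s.
(c) ΔV_total = ΔV₁ + ΔV₂ ≈ 1.178e+04 m/s = 11.78 km/s.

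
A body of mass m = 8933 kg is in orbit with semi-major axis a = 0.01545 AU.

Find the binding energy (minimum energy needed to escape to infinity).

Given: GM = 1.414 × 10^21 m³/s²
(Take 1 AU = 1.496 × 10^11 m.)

Convert to SI: a = 0.01545 AU = 2.31132e+09 m.
Total orbital energy is E = −GMm/(2a); binding energy is E_bind = −E = GMm/(2a).
E_bind = 1.414e+21 · 8933 / (2 · 2.31132e+09) J ≈ 2.732e+15 J = 2.732 PJ.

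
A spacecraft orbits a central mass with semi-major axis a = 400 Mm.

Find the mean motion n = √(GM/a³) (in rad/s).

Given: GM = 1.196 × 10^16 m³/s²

Convert to SI: a = 400 Mm = 4e+08 m.
n = √(GM / a³).
n = √(1.196e+16 / (4e+08)³) rad/s ≈ 1.367e-05 rad/s.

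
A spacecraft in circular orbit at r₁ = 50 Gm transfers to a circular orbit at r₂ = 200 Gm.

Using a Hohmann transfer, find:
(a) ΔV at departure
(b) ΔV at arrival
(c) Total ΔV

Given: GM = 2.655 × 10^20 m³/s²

Convert to SI: r₁ = 50 Gm = 5e+10 m; r₂ = 200 Gm = 2e+11 m.
Transfer semi-major axis: a_t = (r₁ + r₂)/2 = (5e+10 + 2e+11)/2 = 1.25e+11 m.
Circular speeds: v₁ = √(GM/r₁) = 72869.7 m/s, v₂ = √(GM/r₂) = 36434.9 m/s.
Transfer speeds (vis-viva v² = GM(2/r − 1/a_t)): v₁ᵗ = 92173.7 m/s, v₂ᵗ = 23043.4 m/s.
(a) ΔV₁ = |v₁ᵗ − v₁| ≈ 1.93e+04 m/s = 19.3 km/s.
(b) ΔV₂ = |v₂ − v₂ᵗ| ≈ 1.339e+04 m/s = 13.39 km/s.
(c) ΔV_total = ΔV₁ + ΔV₂ ≈ 3.27e+04 m/s = 32.7 km/s.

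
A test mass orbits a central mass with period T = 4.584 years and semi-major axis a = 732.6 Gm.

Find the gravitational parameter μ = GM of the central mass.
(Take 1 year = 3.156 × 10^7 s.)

Convert to SI: T = 4.584 years = 1.44671e+08 s; a = 732.6 Gm = 7.326e+11 m.
GM = 4π² · a³ / T².
GM = 4π² · (7.326e+11)³ / (1.44671e+08)² m³/s² ≈ 7.416e+20 m³/s² = 7.416 × 10^20 m³/s².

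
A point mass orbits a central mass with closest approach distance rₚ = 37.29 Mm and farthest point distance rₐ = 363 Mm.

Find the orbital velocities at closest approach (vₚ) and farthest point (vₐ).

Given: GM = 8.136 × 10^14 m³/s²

Convert to SI: rₚ = 37.29 Mm = 3.729e+07 m; rₐ = 363 Mm = 3.63e+08 m.
Use the vis-viva equation v² = GM(2/r − 1/a) with a = (rₚ + rₐ)/2 = (3.729e+07 + 3.63e+08)/2 = 2.00145e+08 m.
vₚ = √(GM · (2/rₚ − 1/a)) = √(8.136e+14 · (2/3.729e+07 − 1/2.00145e+08)) m/s ≈ 6291 m/s = 6.291 km/s.
vₐ = √(GM · (2/rₐ − 1/a)) = √(8.136e+14 · (2/3.63e+08 − 1/2.00145e+08)) m/s ≈ 646.2 m/s = 646.2 m/s.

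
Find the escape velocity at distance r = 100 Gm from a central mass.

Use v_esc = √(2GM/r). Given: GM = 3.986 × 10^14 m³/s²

Convert to SI: r = 100 Gm = 1e+11 m.
Escape velocity comes from setting total energy to zero: ½v² − GM/r = 0 ⇒ v_esc = √(2GM / r).
v_esc = √(2 · 3.986e+14 / 1e+11) m/s ≈ 89.29 m/s = 89.29 m/s.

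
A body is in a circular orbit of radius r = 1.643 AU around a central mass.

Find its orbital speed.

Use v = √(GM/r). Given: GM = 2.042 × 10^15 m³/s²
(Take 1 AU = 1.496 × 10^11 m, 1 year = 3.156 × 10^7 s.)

Convert to SI: r = 1.643 AU = 2.45793e+11 m.
For a circular orbit, gravity supplies the centripetal force, so v = √(GM / r).
v = √(2.042e+15 / 2.45793e+11) m/s ≈ 91.15 m/s = 0.01923 AU/year.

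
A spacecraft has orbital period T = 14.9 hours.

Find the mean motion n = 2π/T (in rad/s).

Convert to SI: T = 14.9 hours = 53640 s.
n = 2π / T.
n = 2π / 53640 s ≈ 0.0001171 rad/s.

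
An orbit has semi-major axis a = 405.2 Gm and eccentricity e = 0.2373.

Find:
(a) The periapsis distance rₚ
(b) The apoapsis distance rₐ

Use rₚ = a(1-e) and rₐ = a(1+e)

Convert to SI: a = 405.2 Gm = 4.052e+11 m.
(a) rₚ = a(1 − e) = 4.052e+11 · (1 − 0.2373) = 4.052e+11 · 0.7627 ≈ 3.09e+11 m = 309 Gm.
(b) rₐ = a(1 + e) = 4.052e+11 · (1 + 0.2373) = 4.052e+11 · 1.2373 ≈ 5.014e+11 m = 501.4 Gm.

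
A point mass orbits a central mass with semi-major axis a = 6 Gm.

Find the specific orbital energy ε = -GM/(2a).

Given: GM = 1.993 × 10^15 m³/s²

Convert to SI: a = 6 Gm = 6e+09 m.
ε = −GM / (2a).
ε = −1.993e+15 / (2 · 6e+09) J/kg ≈ -1.661e+05 J/kg = -166.1 kJ/kg.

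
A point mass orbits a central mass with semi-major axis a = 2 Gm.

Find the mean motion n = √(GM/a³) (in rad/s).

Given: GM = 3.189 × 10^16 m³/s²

Convert to SI: a = 2 Gm = 2e+09 m.
n = √(GM / a³).
n = √(3.189e+16 / (2e+09)³) rad/s ≈ 1.997e-06 rad/s.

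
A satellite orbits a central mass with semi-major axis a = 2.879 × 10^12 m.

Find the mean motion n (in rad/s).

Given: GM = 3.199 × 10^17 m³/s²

n = √(GM / a³).
n = √(3.199e+17 / (2.879e+12)³) rad/s ≈ 1.158e-10 rad/s.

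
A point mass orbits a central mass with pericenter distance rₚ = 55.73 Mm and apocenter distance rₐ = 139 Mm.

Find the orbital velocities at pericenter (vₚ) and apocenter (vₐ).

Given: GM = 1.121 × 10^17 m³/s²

Convert to SI: rₚ = 55.73 Mm = 5.573e+07 m; rₐ = 139 Mm = 1.39e+08 m.
Use the vis-viva equation v² = GM(2/r − 1/a) with a = (rₚ + rₐ)/2 = (5.573e+07 + 1.39e+08)/2 = 9.7365e+07 m.
vₚ = √(GM · (2/rₚ − 1/a)) = √(1.121e+17 · (2/5.573e+07 − 1/9.7365e+07)) m/s ≈ 5.359e+04 m/s = 53.59 km/s.
vₐ = √(GM · (2/rₐ − 1/a)) = √(1.121e+17 · (2/1.39e+08 − 1/9.7365e+07)) m/s ≈ 2.149e+04 m/s = 21.49 km/s.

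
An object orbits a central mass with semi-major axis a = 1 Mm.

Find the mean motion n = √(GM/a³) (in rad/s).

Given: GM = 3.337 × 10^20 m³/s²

Convert to SI: a = 1 Mm = 1e+06 m.
n = √(GM / a³).
n = √(3.337e+20 / (1e+06)³) rad/s ≈ 18.27 rad/s.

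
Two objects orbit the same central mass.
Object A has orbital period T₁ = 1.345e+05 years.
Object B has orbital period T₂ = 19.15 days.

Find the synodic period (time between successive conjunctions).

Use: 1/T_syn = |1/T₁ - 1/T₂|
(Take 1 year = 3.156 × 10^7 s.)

Convert to SI: T₁ = 1.345e+05 years = 4.24482e+12 s; T₂ = 19.15 days = 1.65456e+06 s.
T_syn = |T₁ · T₂ / (T₁ − T₂)|.
T_syn = |4.24482e+12 · 1.65456e+06 / (4.24482e+12 − 1.65456e+06)| s ≈ 1.655e+06 s = 19.15 days.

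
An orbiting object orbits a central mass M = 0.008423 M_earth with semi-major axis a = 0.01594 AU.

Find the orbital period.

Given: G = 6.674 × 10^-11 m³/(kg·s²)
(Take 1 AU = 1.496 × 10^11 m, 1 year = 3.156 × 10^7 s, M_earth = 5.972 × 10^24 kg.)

Convert to SI: a = 0.01594 AU = 2.38462e+09 m; M = 0.008423 M_earth = 5.03022e+22 kg.
GM = G · M = 6.674e-11 · 5.03022e+22 = 3.35717e+12 m³/s².
Kepler's third law: T = 2π √(a³ / GM).
Substituting a = 2.38462e+09 m and GM = 3.35717e+12 m³/s²:
T = 2π √((2.38462e+09)³ / 3.35717e+12) s
T ≈ 3.993e+08 s = 12.65 years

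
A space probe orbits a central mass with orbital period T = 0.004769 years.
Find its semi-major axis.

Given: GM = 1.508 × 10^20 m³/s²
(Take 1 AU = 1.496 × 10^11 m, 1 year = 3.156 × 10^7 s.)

Convert to SI: T = 0.004769 years = 150510 s.
Invert Kepler's third law: a = (GM · T² / (4π²))^(1/3).
Substituting T = 150510 s and GM = 1.508e+20 m³/s²:
a = (1.508e+20 · (150510)² / (4π²))^(1/3) m
a ≈ 4.423e+09 m = 0.02957 AU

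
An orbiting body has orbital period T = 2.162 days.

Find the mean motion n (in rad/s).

Convert to SI: T = 2.162 days = 186797 s.
n = 2π / T.
n = 2π / 186797 s ≈ 3.364e-05 rad/s.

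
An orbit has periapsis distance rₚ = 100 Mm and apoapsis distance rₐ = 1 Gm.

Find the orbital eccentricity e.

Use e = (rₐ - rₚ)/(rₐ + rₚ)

Convert to SI: rₚ = 100 Mm = 1e+08 m; rₐ = 1 Gm = 1e+09 m.
e = (rₐ − rₚ) / (rₐ + rₚ).
e = (1e+09 − 1e+08) / (1e+09 + 1e+08) = 9e+08 / 1.1e+09 ≈ 0.8182.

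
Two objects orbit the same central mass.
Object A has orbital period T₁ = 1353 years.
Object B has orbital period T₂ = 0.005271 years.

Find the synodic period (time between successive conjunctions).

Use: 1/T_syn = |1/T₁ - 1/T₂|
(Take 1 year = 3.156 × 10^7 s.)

Convert to SI: T₁ = 1353 years = 4.27007e+10 s; T₂ = 0.005271 years = 166353 s.
T_syn = |T₁ · T₂ / (T₁ − T₂)|.
T_syn = |4.27007e+10 · 166353 / (4.27007e+10 − 166353)| s ≈ 1.664e+05 s = 0.005271 years.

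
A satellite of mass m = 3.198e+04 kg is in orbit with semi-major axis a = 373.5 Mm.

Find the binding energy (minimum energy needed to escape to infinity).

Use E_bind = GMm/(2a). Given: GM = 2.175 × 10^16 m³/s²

Convert to SI: a = 373.5 Mm = 3.735e+08 m.
Total orbital energy is E = −GMm/(2a); binding energy is E_bind = −E = GMm/(2a).
E_bind = 2.175e+16 · 3.198e+04 / (2 · 3.735e+08) J ≈ 9.311e+11 J = 931.1 GJ.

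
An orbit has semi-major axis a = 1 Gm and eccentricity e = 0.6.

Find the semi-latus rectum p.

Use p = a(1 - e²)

Convert to SI: a = 1 Gm = 1e+09 m.
p = a (1 − e²).
p = 1e+09 · (1 − (0.6)²) = 1e+09 · 0.64 ≈ 6.4e+08 m = 640 Mm.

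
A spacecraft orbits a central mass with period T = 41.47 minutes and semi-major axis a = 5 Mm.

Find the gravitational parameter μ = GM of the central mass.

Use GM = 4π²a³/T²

Convert to SI: T = 41.47 minutes = 2488.2 s; a = 5 Mm = 5e+06 m.
GM = 4π² · a³ / T².
GM = 4π² · (5e+06)³ / (2488.2)² m³/s² ≈ 7.971e+14 m³/s² = 7.971 × 10^14 m³/s².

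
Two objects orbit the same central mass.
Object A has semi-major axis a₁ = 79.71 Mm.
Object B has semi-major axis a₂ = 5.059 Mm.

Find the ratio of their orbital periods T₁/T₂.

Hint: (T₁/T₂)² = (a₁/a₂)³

Convert to SI: a₁ = 79.71 Mm = 7.971e+07 m; a₂ = 5.059 Mm = 5.059e+06 m.
From Kepler's third law, (T₁/T₂)² = (a₁/a₂)³, so T₁/T₂ = (a₁/a₂)^(3/2).
a₁/a₂ = 7.971e+07 / 5.059e+06 = 15.7561.
T₁/T₂ = (15.7561)^(3/2) ≈ 62.54.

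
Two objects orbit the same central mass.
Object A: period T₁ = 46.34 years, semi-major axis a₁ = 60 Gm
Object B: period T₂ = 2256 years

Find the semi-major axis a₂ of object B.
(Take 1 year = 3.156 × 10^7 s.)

Convert to SI: T₁ = 46.34 years = 1.46249e+09 s; a₁ = 60 Gm = 6e+10 m; T₂ = 2256 years = 7.11994e+10 s.
Kepler's third law: (T₁/T₂)² = (a₁/a₂)³ ⇒ a₂ = a₁ · (T₂/T₁)^(2/3).
T₂/T₁ = 7.11994e+10 / 1.46249e+09 = 48.6836.
a₂ = 6e+10 · (48.6836)^(2/3) m ≈ 8e+11 m = 800 Gm.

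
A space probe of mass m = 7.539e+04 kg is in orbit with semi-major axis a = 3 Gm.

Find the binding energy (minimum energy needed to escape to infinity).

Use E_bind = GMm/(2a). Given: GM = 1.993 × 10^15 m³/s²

Convert to SI: a = 3 Gm = 3e+09 m.
Total orbital energy is E = −GMm/(2a); binding energy is E_bind = −E = GMm/(2a).
E_bind = 1.993e+15 · 7.539e+04 / (2 · 3e+09) J ≈ 2.504e+10 J = 25.04 GJ.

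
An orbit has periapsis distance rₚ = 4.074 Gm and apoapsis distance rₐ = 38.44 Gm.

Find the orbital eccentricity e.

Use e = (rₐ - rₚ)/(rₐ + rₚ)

Convert to SI: rₚ = 4.074 Gm = 4.074e+09 m; rₐ = 38.44 Gm = 3.844e+10 m.
e = (rₐ − rₚ) / (rₐ + rₚ).
e = (3.844e+10 − 4.074e+09) / (3.844e+10 + 4.074e+09) = 3.4366e+10 / 4.2514e+10 ≈ 0.8083.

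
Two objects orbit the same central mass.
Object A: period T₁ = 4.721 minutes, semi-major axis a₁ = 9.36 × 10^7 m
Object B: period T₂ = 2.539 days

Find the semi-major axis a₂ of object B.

Convert to SI: T₁ = 4.721 minutes = 283.26 s; T₂ = 2.539 days = 219370 s.
Kepler's third law: (T₁/T₂)² = (a₁/a₂)³ ⇒ a₂ = a₁ · (T₂/T₁)^(2/3).
T₂/T₁ = 219370 / 283.26 = 774.446.
a₂ = 9.36e+07 · (774.446)^(2/3) m ≈ 7.894e+09 m = 7.894 × 10^9 m.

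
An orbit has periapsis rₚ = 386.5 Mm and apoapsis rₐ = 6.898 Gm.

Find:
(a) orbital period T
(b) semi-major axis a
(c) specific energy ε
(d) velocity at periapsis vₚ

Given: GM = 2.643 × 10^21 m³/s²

Convert to SI: rₚ = 386.5 Mm = 3.865e+08 m; rₐ = 6.898 Gm = 6.898e+09 m.
(a) With a = (rₚ + rₐ)/2 = 3.64225e+09 m, T = 2π √(a³/GM) = 2π √((3.64225e+09)³/2.643e+21) s ≈ 2.686e+04 s
(b) a = (rₚ + rₐ)/2 = (3.865e+08 + 6.898e+09)/2 ≈ 3.642e+09 m
(c) With a = (rₚ + rₐ)/2 = 3.64225e+09 m, ε = −GM/(2a) = −2.643e+21/(2 · 3.64225e+09) J/kg ≈ -3.628e+11 J/kg
(d) With a = (rₚ + rₐ)/2 = 3.64225e+09 m, vₚ = √(GM (2/rₚ − 1/a)) = √(2.643e+21 · (2/3.865e+08 − 1/3.64225e+09)) m/s ≈ 3.599e+06 m/s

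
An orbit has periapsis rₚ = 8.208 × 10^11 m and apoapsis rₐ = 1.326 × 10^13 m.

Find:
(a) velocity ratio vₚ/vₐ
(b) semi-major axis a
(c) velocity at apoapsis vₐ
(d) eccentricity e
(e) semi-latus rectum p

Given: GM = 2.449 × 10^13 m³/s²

(a) Conservation of angular momentum (rₚvₚ = rₐvₐ) gives vₚ/vₐ = rₐ/rₚ = 1.326e+13/8.208e+11 ≈ 16.15
(b) a = (rₚ + rₐ)/2 = (8.208e+11 + 1.326e+13)/2 ≈ 7.04e+12 m
(c) With a = (rₚ + rₐ)/2 = 7.0404e+12 m, vₐ = √(GM (2/rₐ − 1/a)) = √(2.449e+13 · (2/1.326e+13 − 1/7.0404e+12)) m/s ≈ 0.464 m/s
(d) e = (rₐ − rₚ)/(rₐ + rₚ) = (1.326e+13 − 8.208e+11)/(1.326e+13 + 8.208e+11) ≈ 0.8834
(e) From a = (rₚ + rₐ)/2 = 7.0404e+12 m and e = (rₐ − rₚ)/(rₐ + rₚ) = 0.883416, p = a(1 − e²) = 7.0404e+12 · (1 − (0.883416)²) ≈ 1.546e+12 m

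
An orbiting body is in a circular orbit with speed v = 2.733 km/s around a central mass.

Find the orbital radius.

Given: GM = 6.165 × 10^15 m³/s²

Convert to SI: v = 2.733 km/s = 2733 m/s.
For a circular orbit, v² = GM / r, so r = GM / v².
r = 6.165e+15 / (2733)² m ≈ 8.254e+08 m = 825.4 Mm.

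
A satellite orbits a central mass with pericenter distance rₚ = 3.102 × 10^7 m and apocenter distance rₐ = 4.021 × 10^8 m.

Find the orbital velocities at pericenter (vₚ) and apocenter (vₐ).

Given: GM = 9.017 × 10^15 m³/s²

Use the vis-viva equation v² = GM(2/r − 1/a) with a = (rₚ + rₐ)/2 = (3.102e+07 + 4.021e+08)/2 = 2.1656e+08 m.
vₚ = √(GM · (2/rₚ − 1/a)) = √(9.017e+15 · (2/3.102e+07 − 1/2.1656e+08)) m/s ≈ 2.323e+04 m/s = 23.23 km/s.
vₐ = √(GM · (2/rₐ − 1/a)) = √(9.017e+15 · (2/4.021e+08 − 1/2.1656e+08)) m/s ≈ 1792 m/s = 1.792 km/s.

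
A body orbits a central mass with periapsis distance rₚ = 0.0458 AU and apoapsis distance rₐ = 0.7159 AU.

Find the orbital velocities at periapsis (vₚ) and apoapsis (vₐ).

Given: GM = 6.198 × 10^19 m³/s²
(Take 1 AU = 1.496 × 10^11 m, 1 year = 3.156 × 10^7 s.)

Convert to SI: rₚ = 0.0458 AU = 6.85168e+09 m; rₐ = 0.7159 AU = 1.07099e+11 m.
Use the vis-viva equation v² = GM(2/r − 1/a) with a = (rₚ + rₐ)/2 = (6.85168e+09 + 1.07099e+11)/2 = 5.69752e+10 m.
vₚ = √(GM · (2/rₚ − 1/a)) = √(6.198e+19 · (2/6.85168e+09 − 1/5.69752e+10)) m/s ≈ 1.304e+05 m/s = 27.51 AU/year.
vₐ = √(GM · (2/rₐ − 1/a)) = √(6.198e+19 · (2/1.07099e+11 − 1/5.69752e+10)) m/s ≈ 8342 m/s = 1.76 AU/year.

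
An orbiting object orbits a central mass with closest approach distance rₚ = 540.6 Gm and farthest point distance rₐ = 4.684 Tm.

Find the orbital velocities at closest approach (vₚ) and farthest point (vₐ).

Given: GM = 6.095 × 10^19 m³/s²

Convert to SI: rₚ = 540.6 Gm = 5.406e+11 m; rₐ = 4.684 Tm = 4.684e+12 m.
Use the vis-viva equation v² = GM(2/r − 1/a) with a = (rₚ + rₐ)/2 = (5.406e+11 + 4.684e+12)/2 = 2.6123e+12 m.
vₚ = √(GM · (2/rₚ − 1/a)) = √(6.095e+19 · (2/5.406e+11 − 1/2.6123e+12)) m/s ≈ 1.422e+04 m/s = 14.22 km/s.
vₐ = √(GM · (2/rₐ − 1/a)) = √(6.095e+19 · (2/4.684e+12 − 1/2.6123e+12)) m/s ≈ 1641 m/s = 1.641 km/s.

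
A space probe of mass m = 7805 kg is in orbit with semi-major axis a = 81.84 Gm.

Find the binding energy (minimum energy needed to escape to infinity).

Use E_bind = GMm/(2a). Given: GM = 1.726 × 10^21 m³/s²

Convert to SI: a = 81.84 Gm = 8.184e+10 m.
Total orbital energy is E = −GMm/(2a); binding energy is E_bind = −E = GMm/(2a).
E_bind = 1.726e+21 · 7805 / (2 · 8.184e+10) J ≈ 8.23e+13 J = 82.3 TJ.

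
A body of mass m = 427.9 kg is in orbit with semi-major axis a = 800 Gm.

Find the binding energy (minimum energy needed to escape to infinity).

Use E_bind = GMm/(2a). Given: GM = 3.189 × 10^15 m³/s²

Convert to SI: a = 800 Gm = 8e+11 m.
Total orbital energy is E = −GMm/(2a); binding energy is E_bind = −E = GMm/(2a).
E_bind = 3.189e+15 · 427.9 / (2 · 8e+11) J ≈ 8.529e+05 J = 852.9 kJ.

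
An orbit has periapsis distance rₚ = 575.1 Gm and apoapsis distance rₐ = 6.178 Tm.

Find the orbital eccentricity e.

Convert to SI: rₚ = 575.1 Gm = 5.751e+11 m; rₐ = 6.178 Tm = 6.178e+12 m.
e = (rₐ − rₚ) / (rₐ + rₚ).
e = (6.178e+12 − 5.751e+11) / (6.178e+12 + 5.751e+11) = 5.6029e+12 / 6.7531e+12 ≈ 0.8297.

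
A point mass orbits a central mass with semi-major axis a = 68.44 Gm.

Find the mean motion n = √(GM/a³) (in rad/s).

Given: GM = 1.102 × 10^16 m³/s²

Convert to SI: a = 68.44 Gm = 6.844e+10 m.
n = √(GM / a³).
n = √(1.102e+16 / (6.844e+10)³) rad/s ≈ 5.863e-09 rad/s.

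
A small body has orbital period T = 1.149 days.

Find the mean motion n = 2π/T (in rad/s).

Convert to SI: T = 1.149 days = 99273.6 s.
n = 2π / T.
n = 2π / 99273.6 s ≈ 6.329e-05 rad/s.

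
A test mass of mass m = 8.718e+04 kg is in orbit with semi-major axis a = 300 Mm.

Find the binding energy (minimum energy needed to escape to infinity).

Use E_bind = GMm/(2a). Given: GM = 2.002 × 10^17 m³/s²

Convert to SI: a = 300 Mm = 3e+08 m.
Total orbital energy is E = −GMm/(2a); binding energy is E_bind = −E = GMm/(2a).
E_bind = 2.002e+17 · 8.718e+04 / (2 · 3e+08) J ≈ 2.909e+13 J = 29.09 TJ.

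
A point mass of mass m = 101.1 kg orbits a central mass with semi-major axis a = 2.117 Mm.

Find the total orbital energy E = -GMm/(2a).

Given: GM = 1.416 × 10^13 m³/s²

Convert to SI: a = 2.117 Mm = 2.117e+06 m.
E = −GMm / (2a).
E = −1.416e+13 · 101.1 / (2 · 2.117e+06) J ≈ -3.381e+08 J = -338.1 MJ.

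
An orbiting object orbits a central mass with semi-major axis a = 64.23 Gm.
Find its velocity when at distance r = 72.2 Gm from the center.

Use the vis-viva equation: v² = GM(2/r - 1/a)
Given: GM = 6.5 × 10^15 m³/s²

Convert to SI: a = 64.23 Gm = 6.423e+10 m; r = 72.2 Gm = 7.22e+10 m.
Vis-viva: v = √(GM · (2/r − 1/a)).
2/r − 1/a = 2/7.22e+10 − 1/6.423e+10 = 1.21318e-11 m⁻¹.
v = √(6.5e+15 · 1.21318e-11) m/s ≈ 280.8 m/s = 280.8 m/s.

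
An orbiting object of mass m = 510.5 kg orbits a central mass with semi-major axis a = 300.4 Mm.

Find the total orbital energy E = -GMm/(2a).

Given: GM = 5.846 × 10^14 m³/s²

Convert to SI: a = 300.4 Mm = 3.004e+08 m.
E = −GMm / (2a).
E = −5.846e+14 · 510.5 / (2 · 3.004e+08) J ≈ -4.967e+08 J = -496.7 MJ.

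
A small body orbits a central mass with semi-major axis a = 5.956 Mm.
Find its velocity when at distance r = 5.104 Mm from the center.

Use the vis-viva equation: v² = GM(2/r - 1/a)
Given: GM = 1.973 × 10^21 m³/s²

Convert to SI: a = 5.956 Mm = 5.956e+06 m; r = 5.104 Mm = 5.104e+06 m.
Vis-viva: v = √(GM · (2/r − 1/a)).
2/r − 1/a = 2/5.104e+06 − 1/5.956e+06 = 2.23952e-07 m⁻¹.
v = √(1.973e+21 · 2.23952e-07) m/s ≈ 2.102e+07 m/s = 2.102e+04 km/s.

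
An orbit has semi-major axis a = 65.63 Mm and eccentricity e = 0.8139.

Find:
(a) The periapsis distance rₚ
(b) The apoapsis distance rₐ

Convert to SI: a = 65.63 Mm = 6.563e+07 m.
(a) rₚ = a(1 − e) = 6.563e+07 · (1 − 0.8139) = 6.563e+07 · 0.1861 ≈ 1.221e+07 m = 12.21 Mm.
(b) rₐ = a(1 + e) = 6.563e+07 · (1 + 0.8139) = 6.563e+07 · 1.8139 ≈ 1.19e+08 m = 119 Mm.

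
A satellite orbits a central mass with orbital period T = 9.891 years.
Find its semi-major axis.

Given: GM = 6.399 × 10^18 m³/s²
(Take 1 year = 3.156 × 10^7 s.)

Convert to SI: T = 9.891 years = 3.1216e+08 s.
Invert Kepler's third law: a = (GM · T² / (4π²))^(1/3).
Substituting T = 3.1216e+08 s and GM = 6.399e+18 m³/s²:
a = (6.399e+18 · (3.1216e+08)² / (4π²))^(1/3) m
a ≈ 2.509e+11 m = 250.9 Gm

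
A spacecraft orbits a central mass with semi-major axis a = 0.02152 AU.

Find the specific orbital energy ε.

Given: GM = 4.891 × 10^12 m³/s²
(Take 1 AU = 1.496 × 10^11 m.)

Convert to SI: a = 0.02152 AU = 3.21939e+09 m.
ε = −GM / (2a).
ε = −4.891e+12 / (2 · 3.21939e+09) J/kg ≈ -759.6 J/kg = -759.6 J/kg.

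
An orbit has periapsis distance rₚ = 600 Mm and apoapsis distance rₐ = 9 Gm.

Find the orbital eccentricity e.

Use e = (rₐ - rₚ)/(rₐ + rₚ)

Convert to SI: rₚ = 600 Mm = 6e+08 m; rₐ = 9 Gm = 9e+09 m.
e = (rₐ − rₚ) / (rₐ + rₚ).
e = (9e+09 − 6e+08) / (9e+09 + 6e+08) = 8.4e+09 / 9.6e+09 ≈ 0.875.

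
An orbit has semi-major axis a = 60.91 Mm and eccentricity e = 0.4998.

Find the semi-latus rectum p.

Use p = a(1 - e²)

Convert to SI: a = 60.91 Mm = 6.091e+07 m.
p = a (1 − e²).
p = 6.091e+07 · (1 − (0.4998)²) = 6.091e+07 · 0.7502 ≈ 4.569e+07 m = 45.69 Mm.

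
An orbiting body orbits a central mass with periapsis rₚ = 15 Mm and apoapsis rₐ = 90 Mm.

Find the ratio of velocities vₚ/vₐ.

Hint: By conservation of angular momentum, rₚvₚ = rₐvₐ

Convert to SI: rₚ = 15 Mm = 1.5e+07 m; rₐ = 90 Mm = 9e+07 m.
Conservation of angular momentum gives rₚvₚ = rₐvₐ, so vₚ/vₐ = rₐ/rₚ.
vₚ/vₐ = 9e+07 / 1.5e+07 ≈ 6.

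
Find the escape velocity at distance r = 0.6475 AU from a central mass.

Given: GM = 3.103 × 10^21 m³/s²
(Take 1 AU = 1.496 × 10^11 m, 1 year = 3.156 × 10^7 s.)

Convert to SI: r = 0.6475 AU = 9.6866e+10 m.
Escape velocity comes from setting total energy to zero: ½v² − GM/r = 0 ⇒ v_esc = √(2GM / r).
v_esc = √(2 · 3.103e+21 / 9.6866e+10) m/s ≈ 2.531e+05 m/s = 53.4 AU/year.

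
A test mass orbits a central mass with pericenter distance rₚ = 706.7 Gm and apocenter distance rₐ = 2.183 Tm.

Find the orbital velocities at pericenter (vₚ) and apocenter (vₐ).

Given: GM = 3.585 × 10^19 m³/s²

Convert to SI: rₚ = 706.7 Gm = 7.067e+11 m; rₐ = 2.183 Tm = 2.183e+12 m.
Use the vis-viva equation v² = GM(2/r − 1/a) with a = (rₚ + rₐ)/2 = (7.067e+11 + 2.183e+12)/2 = 1.44485e+12 m.
vₚ = √(GM · (2/rₚ − 1/a)) = √(3.585e+19 · (2/7.067e+11 − 1/1.44485e+12)) m/s ≈ 8755 m/s = 8.755 km/s.
vₐ = √(GM · (2/rₐ − 1/a)) = √(3.585e+19 · (2/2.183e+12 − 1/1.44485e+12)) m/s ≈ 2834 m/s = 2.834 km/s.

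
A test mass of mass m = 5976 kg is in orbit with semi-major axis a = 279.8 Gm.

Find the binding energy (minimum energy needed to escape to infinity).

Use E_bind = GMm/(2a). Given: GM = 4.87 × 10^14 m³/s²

Convert to SI: a = 279.8 Gm = 2.798e+11 m.
Total orbital energy is E = −GMm/(2a); binding energy is E_bind = −E = GMm/(2a).
E_bind = 4.87e+14 · 5976 / (2 · 2.798e+11) J ≈ 5.201e+06 J = 5.201 MJ.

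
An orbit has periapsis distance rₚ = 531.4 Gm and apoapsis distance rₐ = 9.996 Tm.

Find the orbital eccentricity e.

Convert to SI: rₚ = 531.4 Gm = 5.314e+11 m; rₐ = 9.996 Tm = 9.996e+12 m.
e = (rₐ − rₚ) / (rₐ + rₚ).
e = (9.996e+12 − 5.314e+11) / (9.996e+12 + 5.314e+11) = 9.4646e+12 / 1.05274e+13 ≈ 0.899.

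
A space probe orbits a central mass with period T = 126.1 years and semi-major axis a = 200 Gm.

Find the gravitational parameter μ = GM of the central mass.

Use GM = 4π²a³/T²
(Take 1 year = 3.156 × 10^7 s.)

Convert to SI: T = 126.1 years = 3.97972e+09 s; a = 200 Gm = 2e+11 m.
GM = 4π² · a³ / T².
GM = 4π² · (2e+11)³ / (3.97972e+09)² m³/s² ≈ 1.994e+16 m³/s² = 1.994 × 10^16 m³/s².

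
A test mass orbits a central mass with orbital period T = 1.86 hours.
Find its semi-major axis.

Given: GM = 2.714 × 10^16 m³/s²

Convert to SI: T = 1.86 hours = 6696 s.
Invert Kepler's third law: a = (GM · T² / (4π²))^(1/3).
Substituting T = 6696 s and GM = 2.714e+16 m³/s²:
a = (2.714e+16 · (6696)² / (4π²))^(1/3) m
a ≈ 3.135e+07 m = 31.35 Mm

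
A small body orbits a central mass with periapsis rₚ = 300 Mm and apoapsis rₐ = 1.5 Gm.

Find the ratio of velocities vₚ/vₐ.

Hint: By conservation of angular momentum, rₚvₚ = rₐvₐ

Convert to SI: rₚ = 300 Mm = 3e+08 m; rₐ = 1.5 Gm = 1.5e+09 m.
Conservation of angular momentum gives rₚvₚ = rₐvₐ, so vₚ/vₐ = rₐ/rₚ.
vₚ/vₐ = 1.5e+09 / 3e+08 ≈ 5.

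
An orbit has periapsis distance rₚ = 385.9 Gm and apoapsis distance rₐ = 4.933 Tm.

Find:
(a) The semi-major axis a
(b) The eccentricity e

Convert to SI: rₚ = 385.9 Gm = 3.859e+11 m; rₐ = 4.933 Tm = 4.933e+12 m.
(a) a = (rₚ + rₐ) / 2 = (3.859e+11 + 4.933e+12) / 2 ≈ 2.659e+12 m = 2.659 Tm.
(b) e = (rₐ − rₚ) / (rₐ + rₚ) = (4.933e+12 − 3.859e+11) / (4.933e+12 + 3.859e+11) ≈ 0.8549.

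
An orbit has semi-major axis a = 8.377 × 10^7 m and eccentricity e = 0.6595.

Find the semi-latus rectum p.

p = a (1 − e²).
p = 8.377e+07 · (1 − (0.6595)²) = 8.377e+07 · 0.56506 ≈ 4.734e+07 m = 4.734 × 10^7 m.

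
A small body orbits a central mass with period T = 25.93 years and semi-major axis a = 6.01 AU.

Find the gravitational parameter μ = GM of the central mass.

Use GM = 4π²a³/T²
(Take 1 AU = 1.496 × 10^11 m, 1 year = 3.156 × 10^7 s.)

Convert to SI: T = 25.93 years = 8.18351e+08 s; a = 6.01 AU = 8.99096e+11 m.
GM = 4π² · a³ / T².
GM = 4π² · (8.99096e+11)³ / (8.18351e+08)² m³/s² ≈ 4.284e+19 m³/s² = 4.284 × 10^19 m³/s².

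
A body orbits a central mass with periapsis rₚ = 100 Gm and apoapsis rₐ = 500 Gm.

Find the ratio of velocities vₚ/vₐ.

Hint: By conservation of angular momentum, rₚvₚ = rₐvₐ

Convert to SI: rₚ = 100 Gm = 1e+11 m; rₐ = 500 Gm = 5e+11 m.
Conservation of angular momentum gives rₚvₚ = rₐvₐ, so vₚ/vₐ = rₐ/rₚ.
vₚ/vₐ = 5e+11 / 1e+11 ≈ 5.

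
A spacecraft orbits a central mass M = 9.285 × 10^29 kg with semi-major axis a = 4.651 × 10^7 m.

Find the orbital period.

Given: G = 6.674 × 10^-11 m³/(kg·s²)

GM = G · M = 6.674e-11 · 9.285e+29 = 6.19681e+19 m³/s².
Kepler's third law: T = 2π √(a³ / GM).
Substituting a = 4.651e+07 m and GM = 6.19681e+19 m³/s²:
T = 2π √((4.651e+07)³ / 6.19681e+19) s
T ≈ 253.2 s = 4.22 minutes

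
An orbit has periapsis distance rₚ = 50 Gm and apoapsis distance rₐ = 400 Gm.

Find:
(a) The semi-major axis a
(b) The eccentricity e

Convert to SI: rₚ = 50 Gm = 5e+10 m; rₐ = 400 Gm = 4e+11 m.
(a) a = (rₚ + rₐ) / 2 = (5e+10 + 4e+11) / 2 ≈ 2.25e+11 m = 225 Gm.
(b) e = (rₐ − rₚ) / (rₐ + rₚ) = (4e+11 − 5e+10) / (4e+11 + 5e+10) ≈ 0.7778.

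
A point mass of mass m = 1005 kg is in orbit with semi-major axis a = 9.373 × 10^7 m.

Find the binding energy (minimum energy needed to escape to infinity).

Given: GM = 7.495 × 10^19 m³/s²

Total orbital energy is E = −GMm/(2a); binding energy is E_bind = −E = GMm/(2a).
E_bind = 7.495e+19 · 1005 / (2 · 9.373e+07) J ≈ 4.018e+14 J = 401.8 TJ.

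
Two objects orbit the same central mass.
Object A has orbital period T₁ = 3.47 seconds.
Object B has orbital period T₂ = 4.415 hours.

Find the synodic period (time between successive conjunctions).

Convert to SI: T₂ = 4.415 hours = 15894 s.
T_syn = |T₁ · T₂ / (T₁ − T₂)|.
T_syn = |3.47 · 15894 / (3.47 − 15894)| s ≈ 3.471 s = 3.471 seconds.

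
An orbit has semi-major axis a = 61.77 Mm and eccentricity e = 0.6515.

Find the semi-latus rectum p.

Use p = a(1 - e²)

Convert to SI: a = 61.77 Mm = 6.177e+07 m.
p = a (1 − e²).
p = 6.177e+07 · (1 − (0.6515)²) = 6.177e+07 · 0.575548 ≈ 3.555e+07 m = 35.55 Mm.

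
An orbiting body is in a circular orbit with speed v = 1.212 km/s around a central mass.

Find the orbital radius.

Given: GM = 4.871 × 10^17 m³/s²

Convert to SI: v = 1.212 km/s = 1212 m/s.
For a circular orbit, v² = GM / r, so r = GM / v².
r = 4.871e+17 / (1212)² m ≈ 3.316e+11 m = 3.316 × 10^11 m.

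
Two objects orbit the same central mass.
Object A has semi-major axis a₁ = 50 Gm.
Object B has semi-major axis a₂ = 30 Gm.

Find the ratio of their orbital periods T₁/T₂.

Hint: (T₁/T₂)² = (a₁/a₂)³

Convert to SI: a₁ = 50 Gm = 5e+10 m; a₂ = 30 Gm = 3e+10 m.
From Kepler's third law, (T₁/T₂)² = (a₁/a₂)³, so T₁/T₂ = (a₁/a₂)^(3/2).
a₁/a₂ = 5e+10 / 3e+10 = 1.66667.
T₁/T₂ = (1.66667)^(3/2) ≈ 2.152.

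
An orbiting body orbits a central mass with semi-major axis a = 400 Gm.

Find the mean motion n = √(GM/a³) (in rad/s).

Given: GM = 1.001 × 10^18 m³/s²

Convert to SI: a = 400 Gm = 4e+11 m.
n = √(GM / a³).
n = √(1.001e+18 / (4e+11)³) rad/s ≈ 3.955e-09 rad/s.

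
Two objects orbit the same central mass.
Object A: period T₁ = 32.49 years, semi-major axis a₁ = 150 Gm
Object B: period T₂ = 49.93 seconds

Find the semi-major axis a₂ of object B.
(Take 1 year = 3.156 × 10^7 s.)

Convert to SI: T₁ = 32.49 years = 1.02538e+09 s; a₁ = 150 Gm = 1.5e+11 m.
Kepler's third law: (T₁/T₂)² = (a₁/a₂)³ ⇒ a₂ = a₁ · (T₂/T₁)^(2/3).
T₂/T₁ = 49.93 / 1.02538e+09 = 4.86939e-08.
a₂ = 1.5e+11 · (4.86939e-08)^(2/3) m ≈ 2e+06 m = 2 Mm.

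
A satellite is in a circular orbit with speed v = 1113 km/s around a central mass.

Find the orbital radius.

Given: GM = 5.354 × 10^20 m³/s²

Convert to SI: v = 1113 km/s = 1.113e+06 m/s.
For a circular orbit, v² = GM / r, so r = GM / v².
r = 5.354e+20 / (1.113e+06)² m ≈ 4.322e+08 m = 4.322 × 10^8 m.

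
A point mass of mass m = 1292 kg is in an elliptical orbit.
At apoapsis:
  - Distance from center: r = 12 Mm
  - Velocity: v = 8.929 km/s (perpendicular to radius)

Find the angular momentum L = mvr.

Convert to SI: r = 12 Mm = 1.2e+07 m; v = 8.929 km/s = 8929 m/s.
Since v is perpendicular to r, L = m · v · r.
L = 1292 · 8929 · 1.2e+07 kg·m²/s ≈ 1.384e+14 kg·m²/s.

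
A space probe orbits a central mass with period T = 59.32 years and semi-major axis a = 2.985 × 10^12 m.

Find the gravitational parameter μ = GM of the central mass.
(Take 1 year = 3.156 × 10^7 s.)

Convert to SI: T = 59.32 years = 1.87214e+09 s.
GM = 4π² · a³ / T².
GM = 4π² · (2.985e+12)³ / (1.87214e+09)² m³/s² ≈ 2.996e+20 m³/s² = 2.996 × 10^20 m³/s².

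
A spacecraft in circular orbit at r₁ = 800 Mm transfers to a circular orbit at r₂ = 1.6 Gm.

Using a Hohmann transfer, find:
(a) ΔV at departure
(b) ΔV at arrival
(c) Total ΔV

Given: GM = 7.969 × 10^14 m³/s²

Convert to SI: r₁ = 800 Mm = 8e+08 m; r₂ = 1.6 Gm = 1.6e+09 m.
Transfer semi-major axis: a_t = (r₁ + r₂)/2 = (8e+08 + 1.6e+09)/2 = 1.2e+09 m.
Circular speeds: v₁ = √(GM/r₁) = 998.061 m/s, v₂ = √(GM/r₂) = 705.735 m/s.
Transfer speeds (vis-viva v² = GM(2/r − 1/a_t)): v₁ᵗ = 1152.46 m/s, v₂ᵗ = 576.231 m/s.
(a) ΔV₁ = |v₁ᵗ − v₁| ≈ 154.4 m/s = 154.4 m/s.
(b) ΔV₂ = |v₂ − v₂ᵗ| ≈ 129.5 m/s = 129.5 m/s.
(c) ΔV_total = ΔV₁ + ΔV₂ ≈ 283.9 m/s = 283.9 m/s.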